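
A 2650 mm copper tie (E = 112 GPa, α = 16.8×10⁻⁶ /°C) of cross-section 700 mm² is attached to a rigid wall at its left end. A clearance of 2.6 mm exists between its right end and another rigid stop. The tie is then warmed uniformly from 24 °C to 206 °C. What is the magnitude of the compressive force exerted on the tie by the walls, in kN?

P ≈ 163 kN

Unrestrained expansion: δ_free = αΔT L = 16.8×10⁻⁶ × 182 × 2650 = 8.103 mm.
After closing the 2.6 mm clearance, 8.103 − 2.6 = 5.503 mm of expansion remains to be suppressed by the wall.
That suppressed elongation corresponds to σ = E·Δ/L = 112×10³ × 5.503/2650 = 232.6 MPa.
P = σA = 232.6 × 700 = 162.8 kN.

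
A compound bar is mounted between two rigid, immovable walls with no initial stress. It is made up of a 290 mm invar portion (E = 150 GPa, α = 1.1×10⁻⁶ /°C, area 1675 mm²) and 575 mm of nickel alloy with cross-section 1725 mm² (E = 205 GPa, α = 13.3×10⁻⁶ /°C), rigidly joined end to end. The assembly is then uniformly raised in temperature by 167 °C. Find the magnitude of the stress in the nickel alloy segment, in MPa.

σ ≈ 277 MPa (compressive)

If the supports were absent, the total length change would be Σ αᵢΔT Lᵢ = 1.1×10⁻⁶×167×290 + 13.3×10⁻⁶×167×575 = 1.33 mm.
The rigid supports impose zero overall length change; the single axial force P common to all segments must satisfy P Σ Lᵢ/(AᵢEᵢ) = δ_free.
The series flexibility is Σ Lᵢ/(AᵢEᵢ) = 290/(1675×150×10³) + 575/(1725×205×10³) = 2.78×10⁻⁶ mm/N.
P = 1.33 / 2.78×10⁻⁶ = 478500 N = 478.5 kN, compressive.
σ_{nickel alloy} = P / A = 478500 / 1725 = 277.4 MPa.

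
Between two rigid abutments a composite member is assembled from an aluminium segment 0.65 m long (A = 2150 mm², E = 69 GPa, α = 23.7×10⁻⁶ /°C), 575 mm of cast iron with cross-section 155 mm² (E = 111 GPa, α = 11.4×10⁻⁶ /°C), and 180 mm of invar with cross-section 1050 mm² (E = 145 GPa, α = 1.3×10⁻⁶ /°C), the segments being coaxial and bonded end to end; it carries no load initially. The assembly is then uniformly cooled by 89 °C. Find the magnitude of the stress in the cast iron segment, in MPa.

σ ≈ 327 MPa (tensile)

With the walls removed the bar would change length by δ_free = Σ αᵢΔT Lᵢ = 23.7×10⁻⁶×89×650 + 11.4×10⁻⁶×89×575 + 1.3×10⁻⁶×89×180 = 1.975 mm.
The walls prevent any net length change, so an axial force P (same in every segment) develops. Compatibility: P · Σ Lᵢ/(AᵢEᵢ) = δ_free.
Σ Lᵢ/(AᵢEᵢ) = 650/(2150×69×10³) + 575/(155×111×10³) + 180/(1050×145×10³) = 3.898×10⁻⁵ mm/N.
So P = 1.975 / 3.898×10⁻⁵ = 50.67 kN, tensile.
σ_{cast iron} = P / A = 50670 / 155 = 326.9 MPa.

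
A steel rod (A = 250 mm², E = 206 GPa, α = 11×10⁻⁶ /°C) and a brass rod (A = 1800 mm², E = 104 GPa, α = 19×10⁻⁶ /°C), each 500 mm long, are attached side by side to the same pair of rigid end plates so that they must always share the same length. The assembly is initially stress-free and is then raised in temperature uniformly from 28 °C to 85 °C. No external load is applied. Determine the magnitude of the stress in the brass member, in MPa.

σ ≈ 10.2 MPa (compressive)

Both members must finish at the same length. With the larger α, the brass tends to over-expand; the plates restrain it, putting the brass in compression and the steel in tension. With no external load the two internal forces are equal and opposite, magnitude P.
Equating the net (thermal + elastic) strains gives |α₁ − α₂|·ΔT = P·[1/(A₁E₁) + 1/(A₂E₂)].
|α₁ − α₂|·ΔT = 8×10⁻⁶ × 57 = 0.000456.
1/(A₁E₁) + 1/(A₂E₂) = 1/(250×206×10³) + 1/(1800×104×10³) = 2.476×10⁻⁸ N⁻¹.
So P = 0.000456 / 2.476×10⁻⁸ = 18.42 kN.
σ_{brass} = P/A₂ = 18420/1800 = 10.23 MPa, compressive.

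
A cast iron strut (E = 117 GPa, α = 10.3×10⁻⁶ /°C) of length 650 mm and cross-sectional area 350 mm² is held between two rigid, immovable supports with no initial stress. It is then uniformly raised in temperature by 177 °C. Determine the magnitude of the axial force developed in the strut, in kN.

P ≈ 74.7 kN (compressive)

With zero net strain, σ = E·αΔT = 117 GPa × 10.3×10⁻⁶ × 177 = 213.3 MPa.
Then P = σA = 213.3 × 350 mm² = 74.66 kN, compressive.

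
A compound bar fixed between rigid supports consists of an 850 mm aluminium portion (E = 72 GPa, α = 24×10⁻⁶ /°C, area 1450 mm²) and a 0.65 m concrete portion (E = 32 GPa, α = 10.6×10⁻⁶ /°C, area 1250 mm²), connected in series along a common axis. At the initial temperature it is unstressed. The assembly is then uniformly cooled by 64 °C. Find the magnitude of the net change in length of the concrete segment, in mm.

With the walls removed the bar would change length by δ_free = Σ αᵢΔT Lᵢ = 24×10⁻⁶×64×850 + 10.6×10⁻⁶×64×650 = 1.747 mm.
The rigid supports impose zero overall length change; the single axial force P common to all segments must satisfy P Σ Lᵢ/(AᵢEᵢ) = δ_free.
Σ Lᵢ/(AᵢEᵢ) = 850/(1450×72×10³) + 650/(1250×32×10³) = 2.439×10⁻⁵ mm/N.
P = 1.747 / 2.439×10⁻⁵ = 71600 N = 71.6 kN, tensile.
For the concrete segment, free thermal change = 10.6×10⁻⁶×64×650 = 0.441 mm and elastic change from P = 71600×650/(1250×32×10³) = 1.164 mm; these oppose, so the net change is 0.723 mm (segment lengthens).

|ΔL| ≈ 0.723 mm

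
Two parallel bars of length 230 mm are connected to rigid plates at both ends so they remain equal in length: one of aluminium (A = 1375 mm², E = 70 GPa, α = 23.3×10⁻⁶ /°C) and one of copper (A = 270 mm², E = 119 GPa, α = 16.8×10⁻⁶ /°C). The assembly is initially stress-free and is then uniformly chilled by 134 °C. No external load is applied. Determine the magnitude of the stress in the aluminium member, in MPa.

Both members must finish at the same length. With the larger α, the aluminium tends to over-contract; the plates restrain it, putting the aluminium in tension and the copper in compression. With no external load the two internal forces are equal and opposite, magnitude P.
Setting the final lengths equal and cancelling L: (α₁ − α₂)ΔT = P/(A₁E₁) + P/(A₂E₂).
|α₁ − α₂|·ΔT = 6.5×10⁻⁶ × 134 = 0.000871.
1/(A₁E₁) + 1/(A₂E₂) = 1/(1375×70×10³) + 1/(270×119×10³) = 4.151×10⁻⁸ N⁻¹.
So P = 0.000871 / 4.151×10⁻⁸ = 20.98 kN.
σ_{aluminium} = P/A₁ = 20980/1375 = 15.26 MPa, tensile.

σ ≈ 15.3 MPa (tensile)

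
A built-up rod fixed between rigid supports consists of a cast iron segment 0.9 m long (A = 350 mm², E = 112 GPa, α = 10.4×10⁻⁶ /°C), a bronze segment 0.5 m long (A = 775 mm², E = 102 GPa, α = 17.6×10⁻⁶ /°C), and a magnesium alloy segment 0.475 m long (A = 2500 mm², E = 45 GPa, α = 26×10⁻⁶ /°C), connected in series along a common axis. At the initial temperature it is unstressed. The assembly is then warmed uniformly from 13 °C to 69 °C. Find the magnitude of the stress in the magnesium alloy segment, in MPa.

σ ≈ 20.4 MPa (compressive)

With the walls removed the bar would change length by δ_free = Σ αᵢΔT Lᵢ = 10.4×10⁻⁶×56×900 + 17.6×10⁻⁶×56×500 + 26×10⁻⁶×56×475 = 1.709 mm.
Since the ends are fixed, an axial force P builds up, equal in every segment, with P · Σ Lᵢ/(AᵢEᵢ) = δ_free.
Σ Lᵢ/(AᵢEᵢ) = 900/(350×112×10³) + 500/(775×102×10³) + 475/(2500×45×10³) = 3.351×10⁻⁵ mm/N.
Hence P = δ_free / Σ(L/AE) = 1.709/3.351×10⁻⁵ = 50.99 kN (compressive).
σ_{magnesium alloy} = P / A = 50990 / 2500 = 20.4 MPa.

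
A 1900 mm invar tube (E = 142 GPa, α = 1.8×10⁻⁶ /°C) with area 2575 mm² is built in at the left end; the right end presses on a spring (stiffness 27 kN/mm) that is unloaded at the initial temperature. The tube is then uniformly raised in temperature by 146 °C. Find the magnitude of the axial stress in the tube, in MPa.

σ ≈ 4.59 MPa (compressive)

Free thermal expansion: δ_free = αΔT L = 1.8×10⁻⁶ × 146 × 1900 = 0.4993 mm.
With a force P in the spring, the elastic change of the tube is PL/(AE) and that of the spring is P/k; compatibility requires their sum to equal δ_free.
P [ L/(AE) + 1/k ] = δ_free → P [ 1900/(2575×142×10³) + 1/(27×10³) ] = 0.4993.
P = 0.4993 / 4.223×10⁻⁵ = 11820 N.
σ = P/A = 11820/2575 = 4.591 MPa.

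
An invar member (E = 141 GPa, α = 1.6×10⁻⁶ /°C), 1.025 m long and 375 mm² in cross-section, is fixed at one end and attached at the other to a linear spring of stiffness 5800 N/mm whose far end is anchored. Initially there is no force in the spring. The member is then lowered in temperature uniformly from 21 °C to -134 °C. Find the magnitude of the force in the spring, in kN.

P ≈ 1.33 kN

If the spring were absent the member would shorten by αΔT L = 1.6×10⁻⁶ × 155 × 1025 = 0.2542 mm.
With a force P in the spring, the elastic change of the member is PL/(AE) and that of the spring is P/k; compatibility requires their sum to equal δ_free.
So P = δ_free / [L/(AE) + 1/k] = 0.2542 / [ 1025/(375×141×10³) + 1/(5800) ].
P = 0.2542 / 0.0001918 = 1325 N.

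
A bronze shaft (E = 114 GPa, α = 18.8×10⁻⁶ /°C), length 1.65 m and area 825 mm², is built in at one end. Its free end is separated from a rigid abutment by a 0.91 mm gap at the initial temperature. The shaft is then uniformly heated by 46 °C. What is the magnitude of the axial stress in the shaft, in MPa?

If the wall were absent the shaft would grow by αΔT L = 18.8×10⁻⁶ × 46 × 1650 = 1.427 mm.
This exceeds the 0.91 mm gap, so the wall pushes back. The portion of expansion that must be recovered elastically is δ_free − gap = 1.427 − 0.91 = 0.5169 mm.
Compatibility: PL/(AE) = 0.5169 mm, so σ = P/A = E × (0.5169/1650) = 35.71 MPa.

σ ≈ 35.7 MPa (compressive)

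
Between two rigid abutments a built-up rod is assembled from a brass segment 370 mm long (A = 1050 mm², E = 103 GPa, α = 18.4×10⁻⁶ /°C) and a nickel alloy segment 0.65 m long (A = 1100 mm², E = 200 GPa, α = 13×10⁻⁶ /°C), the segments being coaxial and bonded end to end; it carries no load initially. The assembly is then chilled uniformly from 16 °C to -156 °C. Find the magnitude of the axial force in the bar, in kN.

P ≈ 412 kN (tensile)

If the supports were absent, the total length change would be Σ αᵢΔT Lᵢ = 18.4×10⁻⁶×172×370 + 13×10⁻⁶×172×650 = 2.624 mm.
The walls prevent any net length change, so an axial force P (same in every segment) develops. Compatibility: P · Σ Lᵢ/(AᵢEᵢ) = δ_free.
Σ Lᵢ/(AᵢEᵢ) = 370/(1050×103×10³) + 650/(1100×200×10³) = 6.376×10⁻⁶ mm/N.
So P = 2.624 / 6.376×10⁻⁶ = 411.6 kN, tensile.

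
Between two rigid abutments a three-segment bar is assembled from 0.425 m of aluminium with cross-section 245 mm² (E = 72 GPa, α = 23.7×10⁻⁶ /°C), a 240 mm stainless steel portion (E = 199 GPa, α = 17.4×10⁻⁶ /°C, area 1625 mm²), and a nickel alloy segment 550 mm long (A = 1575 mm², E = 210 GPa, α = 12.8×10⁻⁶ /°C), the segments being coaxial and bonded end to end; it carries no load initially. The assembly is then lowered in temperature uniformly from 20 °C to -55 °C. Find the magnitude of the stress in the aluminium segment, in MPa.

σ ≈ 246 MPa (tensile)

Free thermal contraction of the whole bar: Σ αᵢΔT Lᵢ = 23.7×10⁻⁶×75×425 + 17.4×10⁻⁶×75×240 + 12.8×10⁻⁶×75×550 = 1.597 mm.
The walls prevent any net length change, so an axial force P (same in every segment) develops. Compatibility: P · Σ Lᵢ/(AᵢEᵢ) = δ_free.
Σ Lᵢ/(AᵢEᵢ) = 425/(245×72×10³) + 240/(1625×199×10³) + 550/(1575×210×10³) = 2.65×10⁻⁵ mm/N.
Hence P = δ_free / Σ(L/AE) = 1.597/2.65×10⁻⁵ = 60.25 kN (tensile).
σ_{aluminium} = P / A = 60250 / 245 = 245.9 MPa.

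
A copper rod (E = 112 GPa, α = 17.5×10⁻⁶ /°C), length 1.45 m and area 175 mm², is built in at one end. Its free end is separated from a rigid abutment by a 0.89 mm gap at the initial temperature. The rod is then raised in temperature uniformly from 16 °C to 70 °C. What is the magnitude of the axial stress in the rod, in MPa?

σ ≈ 37.1 MPa (compressive)

Unrestrained expansion: δ_free = αΔT L = 17.5×10⁻⁶ × 54 × 1450 = 1.37 mm.
The gap closes (δ_free > 0.89 mm) and the wall then resists a further 1.37 − 0.89 = 0.4802 mm of expansion.
So σ = E(δ_free − g)/L = 112×10³ × 0.4802/1450 = 37.1 MPa.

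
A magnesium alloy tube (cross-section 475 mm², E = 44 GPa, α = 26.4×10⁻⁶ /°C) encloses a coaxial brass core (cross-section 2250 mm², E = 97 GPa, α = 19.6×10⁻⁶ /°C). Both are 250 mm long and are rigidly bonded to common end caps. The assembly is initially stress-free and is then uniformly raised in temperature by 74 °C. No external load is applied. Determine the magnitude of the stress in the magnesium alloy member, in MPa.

σ ≈ 20.2 MPa (compressive)

The magnesium alloy has the larger α, so on heating it would change length more than the brass if both were free. The rigid plates force a common final length, so the magnesium alloy is put into compression and the brass into tension, with equal and opposite forces P (no external load).
Compatibility of the two members (thermal + elastic change equal): (α₁ − α₂)ΔT = P·[1/(A₁E₁) + 1/(A₂E₂)].
|α₁ − α₂|·ΔT = 6.8×10⁻⁶ × 74 = 0.0005032.
1/(A₁E₁) + 1/(A₂E₂) = 1/(475×44×10³) + 1/(2250×97×10³) = 5.243×10⁻⁸ N⁻¹.
P = 0.0005032 / 5.243×10⁻⁸ = 9598 N = 9.598 kN.
σ_{magnesium alloy} = P/A₁ = 9598/475 = 20.21 MPa, compressive.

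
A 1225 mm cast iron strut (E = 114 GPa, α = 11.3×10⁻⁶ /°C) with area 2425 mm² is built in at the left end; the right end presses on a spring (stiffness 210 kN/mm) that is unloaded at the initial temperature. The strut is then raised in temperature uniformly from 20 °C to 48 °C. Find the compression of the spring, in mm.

δ ≈ 0.201 mm

The unrestrained thermal change is αΔT L = 11.3×10⁻⁶ × 28 × 1225 = 0.3876 mm.
With a force P in the spring, the elastic change of the strut is PL/(AE) and that of the spring is P/k; compatibility requires their sum to equal δ_free.
P [ L/(AE) + 1/k ] = δ_free → P [ 1225/(2425×114×10³) + 1/(210×10³) ] = 0.3876.
P = 0.3876 / 9.193×10⁻⁶ = 42160 N.
Spring compression = P/k = 42160/(210×10³) = 0.2008 mm.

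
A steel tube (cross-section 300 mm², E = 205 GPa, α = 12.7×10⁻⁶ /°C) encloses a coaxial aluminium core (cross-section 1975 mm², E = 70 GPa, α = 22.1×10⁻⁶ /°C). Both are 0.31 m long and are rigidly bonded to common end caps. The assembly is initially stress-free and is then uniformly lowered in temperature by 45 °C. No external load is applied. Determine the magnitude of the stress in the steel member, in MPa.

σ ≈ 60 MPa (compressive)

Both members must finish at the same length. With the larger α, the aluminium tends to over-contract; the plates restrain it, putting the aluminium in tension and the steel in compression. With no external load the two internal forces are equal and opposite, magnitude P.
Setting the final lengths equal and cancelling L: (α₁ − α₂)ΔT = P/(A₁E₁) + P/(A₂E₂).
|α₁ − α₂|·ΔT = 9.4×10⁻⁶ × 45 = 0.000423.
1/(A₁E₁) + 1/(A₂E₂) = 1/(300×205×10³) + 1/(1975×70×10³) = 2.349×10⁻⁸ N⁻¹.
So P = 0.000423 / 2.349×10⁻⁸ = 18.01 kN.
σ_{steel} = P/A₁ = 18010/300 = 60.02 MPa, compressive.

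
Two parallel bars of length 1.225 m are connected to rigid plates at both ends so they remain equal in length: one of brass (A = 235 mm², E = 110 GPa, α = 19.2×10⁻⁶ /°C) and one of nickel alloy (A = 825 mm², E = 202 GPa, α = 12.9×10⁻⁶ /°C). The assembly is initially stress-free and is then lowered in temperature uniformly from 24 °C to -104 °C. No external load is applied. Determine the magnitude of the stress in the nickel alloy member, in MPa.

σ ≈ 21.9 MPa (compressive)

Both members must finish at the same length. With the larger α, the brass tends to over-contract; the plates restrain it, putting the brass in tension and the nickel alloy in compression. With no external load the two internal forces are equal and opposite, magnitude P.
Setting the final lengths equal and cancelling L: (α₁ − α₂)ΔT = P/(A₁E₁) + P/(A₂E₂).
|α₁ − α₂|·ΔT = 6.3×10⁻⁶ × 128 = 0.0008064.
1/(A₁E₁) + 1/(A₂E₂) = 1/(235×110×10³) + 1/(825×202×10³) = 4.469×10⁻⁸ N⁻¹.
P = 0.0008064 / 4.469×10⁻⁸ = 18050 N = 18.05 kN.
σ_{nickel alloy} = P/A₂ = 18050/825 = 21.87 MPa, compressive.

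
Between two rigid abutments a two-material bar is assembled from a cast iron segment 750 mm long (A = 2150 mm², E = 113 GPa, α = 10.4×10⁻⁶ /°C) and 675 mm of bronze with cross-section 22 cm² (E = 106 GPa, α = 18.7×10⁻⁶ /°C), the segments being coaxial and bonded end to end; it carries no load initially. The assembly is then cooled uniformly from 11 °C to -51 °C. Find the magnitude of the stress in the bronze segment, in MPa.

With the walls removed the bar would change length by δ_free = Σ αᵢΔT Lᵢ = 10.4×10⁻⁶×62×750 + 18.7×10⁻⁶×62×675 = 1.266 mm.
Since the ends are fixed, an axial force P builds up, equal in every segment, with P · Σ Lᵢ/(AᵢEᵢ) = δ_free.
The series flexibility is Σ Lᵢ/(AᵢEᵢ) = 750/(2150×113×10³) + 675/(2200×106×10³) = 5.982×10⁻⁶ mm/N.
Hence P = δ_free / Σ(L/AE) = 1.266/5.982×10⁻⁶ = 211.7 kN (tensile).
σ_{bronze} = P / A = 211700 / 2200 = 96.22 MPa.

σ ≈ 96.2 MPa (tensile)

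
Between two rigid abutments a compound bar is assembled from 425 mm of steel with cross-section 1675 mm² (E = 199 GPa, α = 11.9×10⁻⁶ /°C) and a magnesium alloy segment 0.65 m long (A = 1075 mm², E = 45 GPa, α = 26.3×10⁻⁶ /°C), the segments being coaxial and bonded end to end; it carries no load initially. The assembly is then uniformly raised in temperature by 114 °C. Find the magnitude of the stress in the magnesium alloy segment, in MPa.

σ ≈ 160 MPa (compressive)

With the walls removed the bar would change length by δ_free = Σ αᵢΔT Lᵢ = 11.9×10⁻⁶×114×425 + 26.3×10⁻⁶×114×650 = 2.525 mm.
The walls prevent any net length change, so an axial force P (same in every segment) develops. Compatibility: P · Σ Lᵢ/(AᵢEᵢ) = δ_free.
Σ Lᵢ/(AᵢEᵢ) = 425/(1675×199×10³) + 650/(1075×45×10³) = 1.471×10⁻⁵ mm/N.
P = 2.525 / 1.471×10⁻⁵ = 171700 N = 171.7 kN, compressive.
σ_{magnesium alloy} = P / A = 171700 / 1075 = 159.7 MPa.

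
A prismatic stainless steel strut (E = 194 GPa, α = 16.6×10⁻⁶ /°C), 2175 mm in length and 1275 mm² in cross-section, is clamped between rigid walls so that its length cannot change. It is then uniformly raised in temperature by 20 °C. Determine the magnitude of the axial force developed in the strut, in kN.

With zero net strain, σ = E·αΔT = 194 GPa × 16.6×10⁻⁶ × 20 = 64.41 MPa.
P = AEαΔT = 1275 × 194×10³ × 16.6×10⁻⁶ × 20 = 82.12 kN (compressive).

P ≈ 82.1 kN (compressive)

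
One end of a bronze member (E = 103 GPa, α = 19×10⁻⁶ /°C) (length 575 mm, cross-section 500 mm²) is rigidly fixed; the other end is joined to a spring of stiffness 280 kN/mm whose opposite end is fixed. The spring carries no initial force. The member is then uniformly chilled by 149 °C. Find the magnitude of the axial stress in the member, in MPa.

σ ≈ 221 MPa (tensile)

If the spring were absent the member would shorten by αΔT L = 19×10⁻⁶ × 149 × 575 = 1.628 mm.
With a force P in the spring, the elastic change of the member is PL/(AE) and that of the spring is P/k; compatibility requires their sum to equal δ_free.
So P = δ_free / [L/(AE) + 1/k] = 1.628 / [ 575/(500×103×10³) + 1/(280×10³) ].
P = 1.628 / 1.474×10⁻⁵ = 110500 N.
σ = P/A = 110500/500 = 220.9 MPa.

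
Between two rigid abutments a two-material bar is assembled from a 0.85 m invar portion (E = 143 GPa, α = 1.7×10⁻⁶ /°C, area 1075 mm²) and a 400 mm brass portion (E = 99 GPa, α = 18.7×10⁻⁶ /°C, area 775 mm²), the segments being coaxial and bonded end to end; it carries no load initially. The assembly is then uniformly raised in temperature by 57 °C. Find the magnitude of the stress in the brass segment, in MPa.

σ ≈ 61.1 MPa (compressive)

If the supports were absent, the total length change would be Σ αᵢΔT Lᵢ = 1.7×10⁻⁶×57×850 + 18.7×10⁻⁶×57×400 = 0.5087 mm.
Since the ends are fixed, an axial force P builds up, equal in every segment, with P · Σ Lᵢ/(AᵢEᵢ) = δ_free.
Σ Lᵢ/(AᵢEᵢ) = 850/(1075×143×10³) + 400/(775×99×10³) = 1.074×10⁻⁵ mm/N.
So P = 0.5087 / 1.074×10⁻⁵ = 47.36 kN, compressive.
σ_{brass} = P / A = 47360 / 775 = 61.1 MPa.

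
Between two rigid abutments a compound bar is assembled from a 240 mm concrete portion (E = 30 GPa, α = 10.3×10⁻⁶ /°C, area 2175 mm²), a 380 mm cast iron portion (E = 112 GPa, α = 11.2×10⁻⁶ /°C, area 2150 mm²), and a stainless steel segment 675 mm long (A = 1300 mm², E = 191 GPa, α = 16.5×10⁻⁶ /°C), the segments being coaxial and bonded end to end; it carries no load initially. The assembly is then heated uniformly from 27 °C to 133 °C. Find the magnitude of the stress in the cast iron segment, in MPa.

σ ≈ 110 MPa (compressive)

Free thermal expansion of the whole bar: Σ αᵢΔT Lᵢ = 10.3×10⁻⁶×106×240 + 11.2×10⁻⁶×106×380 + 16.5×10⁻⁶×106×675 = 1.894 mm.
Since the ends are fixed, an axial force P builds up, equal in every segment, with P · Σ Lᵢ/(AᵢEᵢ) = δ_free.
Σ Lᵢ/(AᵢEᵢ) = 240/(2175×30×10³) + 380/(2150×112×10³) + 675/(1300×191×10³) = 7.975×10⁻⁶ mm/N.
P = 1.894 / 7.975×10⁻⁶ = 237500 N = 237.5 kN, compressive.
σ_{cast iron} = P / A = 237500 / 2150 = 110.5 MPa.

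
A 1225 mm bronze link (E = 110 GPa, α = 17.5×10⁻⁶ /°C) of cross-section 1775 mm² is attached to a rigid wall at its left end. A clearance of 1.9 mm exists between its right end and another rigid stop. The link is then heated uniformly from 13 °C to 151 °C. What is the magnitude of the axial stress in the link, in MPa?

If the wall were absent the link would grow by αΔT L = 17.5×10⁻⁶ × 138 × 1225 = 2.958 mm.
This exceeds the 1.9 mm gap, so the wall pushes back. The portion of expansion that must be recovered elastically is δ_free − gap = 2.958 − 1.9 = 1.058 mm.
That suppressed elongation corresponds to σ = E·Δ/L = 110×10³ × 1.058/1225 = 95.04 MPa.

σ ≈ 95 MPa (compressive)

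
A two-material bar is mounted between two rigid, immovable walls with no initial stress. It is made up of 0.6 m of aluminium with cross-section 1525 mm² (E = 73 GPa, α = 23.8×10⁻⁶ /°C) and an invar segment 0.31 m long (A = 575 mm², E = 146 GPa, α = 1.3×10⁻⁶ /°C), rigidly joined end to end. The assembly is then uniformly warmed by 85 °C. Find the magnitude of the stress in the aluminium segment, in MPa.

σ ≈ 90.1 MPa (compressive)

Free thermal expansion of the whole bar: Σ αᵢΔT Lᵢ = 23.8×10⁻⁶×85×600 + 1.3×10⁻⁶×85×310 = 1.248 mm.
Since the ends are fixed, an axial force P builds up, equal in every segment, with P · Σ Lᵢ/(AᵢEᵢ) = δ_free.
Σ Lᵢ/(AᵢEᵢ) = 600/(1525×73×10³) + 310/(575×146×10³) = 9.082×10⁻⁶ mm/N.
P = 1.248 / 9.082×10⁻⁶ = 137400 N = 137.4 kN, compressive.
σ_{aluminium} = P / A = 137400 / 1525 = 90.11 MPa.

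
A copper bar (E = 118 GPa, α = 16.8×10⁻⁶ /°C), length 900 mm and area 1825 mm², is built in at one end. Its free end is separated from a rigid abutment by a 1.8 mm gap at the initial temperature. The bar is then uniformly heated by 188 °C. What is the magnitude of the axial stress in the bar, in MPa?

σ ≈ 137 MPa (compressive)

If the wall were absent the bar would grow by αΔT L = 16.8×10⁻⁶ × 188 × 900 = 2.843 mm.
After closing the 1.8 mm clearance, 2.843 − 1.8 = 1.043 mm of expansion remains to be suppressed by the wall.
Compatibility: PL/(AE) = 1.043 mm, so σ = P/A = E × (1.043/900) = 136.7 MPa.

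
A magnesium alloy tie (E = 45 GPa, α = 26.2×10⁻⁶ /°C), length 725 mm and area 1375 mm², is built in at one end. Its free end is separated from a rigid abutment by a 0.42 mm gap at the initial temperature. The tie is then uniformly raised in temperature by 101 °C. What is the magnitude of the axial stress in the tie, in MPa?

Unrestrained expansion: δ_free = αΔT L = 26.2×10⁻⁶ × 101 × 725 = 1.918 mm.
The gap closes (δ_free > 0.42 mm) and the wall then resists a further 1.918 − 0.42 = 1.498 mm of expansion.
That suppressed elongation corresponds to σ = E·Δ/L = 45×10³ × 1.498/725 = 93.01 MPa.

σ ≈ 93 MPa (compressive)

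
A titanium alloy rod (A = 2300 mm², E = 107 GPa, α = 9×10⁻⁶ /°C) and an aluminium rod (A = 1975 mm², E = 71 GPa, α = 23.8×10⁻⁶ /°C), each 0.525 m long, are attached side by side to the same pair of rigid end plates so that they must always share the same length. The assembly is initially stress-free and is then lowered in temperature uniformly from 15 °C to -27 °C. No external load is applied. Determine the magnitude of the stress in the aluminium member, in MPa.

σ ≈ 28.1 MPa (tensile)

The aluminium has the larger α, so on cooling it would change length more than the titanium alloy if both were free. The rigid plates force a common final length, so the aluminium is put into tension and the titanium alloy into compression, with equal and opposite forces P (no external load).
Compatibility of the two members (thermal + elastic change equal): (α₁ − α₂)ΔT = P·[1/(A₁E₁) + 1/(A₂E₂)].
|α₁ − α₂|·ΔT = 14.8×10⁻⁶ × 42 = 0.0006216.
1/(A₁E₁) + 1/(A₂E₂) = 1/(2300×107×10³) + 1/(1975×71×10³) = 1.119×10⁻⁸ N⁻¹.
P = 0.0006216 / 1.119×10⁻⁸ = 55530 N = 55.53 kN.
σ_{aluminium} = P/A₂ = 55530/1975 = 28.11 MPa, tensile.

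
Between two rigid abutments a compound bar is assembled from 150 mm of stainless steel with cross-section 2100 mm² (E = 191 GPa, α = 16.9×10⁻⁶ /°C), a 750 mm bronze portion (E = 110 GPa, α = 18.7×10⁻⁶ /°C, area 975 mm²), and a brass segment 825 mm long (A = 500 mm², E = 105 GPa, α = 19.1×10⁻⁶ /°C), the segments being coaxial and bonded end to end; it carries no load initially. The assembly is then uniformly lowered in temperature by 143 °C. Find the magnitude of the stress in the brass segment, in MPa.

σ ≈ 400 MPa (tensile)

With the walls removed the bar would change length by δ_free = Σ αᵢΔT Lᵢ = 16.9×10⁻⁶×143×150 + 18.7×10⁻⁶×143×750 + 19.1×10⁻⁶×143×825 = 4.621 mm.
The rigid supports impose zero overall length change; the single axial force P common to all segments must satisfy P Σ Lᵢ/(AᵢEᵢ) = δ_free.
The series flexibility is Σ Lᵢ/(AᵢEᵢ) = 150/(2100×191×10³) + 750/(975×110×10³) + 825/(500×105×10³) = 2.308×10⁻⁵ mm/N.
Hence P = δ_free / Σ(L/AE) = 4.621/2.308×10⁻⁵ = 200.2 kN (tensile).
σ_{brass} = P / A = 200200 / 500 = 400.4 MPa.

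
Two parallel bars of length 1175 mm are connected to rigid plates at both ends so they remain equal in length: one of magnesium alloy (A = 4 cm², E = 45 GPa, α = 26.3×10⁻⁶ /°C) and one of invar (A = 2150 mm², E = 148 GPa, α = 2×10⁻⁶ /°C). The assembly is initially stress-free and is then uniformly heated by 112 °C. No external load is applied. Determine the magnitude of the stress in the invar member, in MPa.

σ ≈ 21.6 MPa (tensile)

Equilibrium of a rigid end plate with no external load gives equal and opposite internal forces ±P in the two members. Since α_{magnesium alloy} > α_{invar}, heating drives the magnesium alloy into compression and the invar into tension.
Equating the net (thermal + elastic) strains gives |α₁ − α₂|·ΔT = P·[1/(A₁E₁) + 1/(A₂E₂)].
|α₁ − α₂|·ΔT = 24.3×10⁻⁶ × 112 = 0.002722.
1/(A₁E₁) + 1/(A₂E₂) = 1/(400×45×10³) + 1/(2150×148×10³) = 5.87×10⁻⁸ N⁻¹.
P = 0.002722 / 5.87×10⁻⁸ = 46370 N = 46.37 kN.
σ_{invar} = P/A₂ = 46370/2150 = 21.57 MPa, tensile.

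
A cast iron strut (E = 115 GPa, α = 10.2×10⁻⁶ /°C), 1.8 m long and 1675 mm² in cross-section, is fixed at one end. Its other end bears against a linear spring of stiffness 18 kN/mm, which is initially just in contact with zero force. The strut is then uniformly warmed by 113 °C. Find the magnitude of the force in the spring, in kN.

The unrestrained thermal change is αΔT L = 10.2×10⁻⁶ × 113 × 1800 = 2.075 mm.
Let P be the compressive force at the spring. The strut shortens elastically by PL/(AE) and the spring compresses by P/k; together these equal δ_free.
P [ L/(AE) + 1/k ] = δ_free → P [ 1800/(1675×115×10³) + 1/(18×10³) ] = 2.075.
P = 2.075 / 6.49×10⁻⁵ = 31970 N.

P ≈ 32 kN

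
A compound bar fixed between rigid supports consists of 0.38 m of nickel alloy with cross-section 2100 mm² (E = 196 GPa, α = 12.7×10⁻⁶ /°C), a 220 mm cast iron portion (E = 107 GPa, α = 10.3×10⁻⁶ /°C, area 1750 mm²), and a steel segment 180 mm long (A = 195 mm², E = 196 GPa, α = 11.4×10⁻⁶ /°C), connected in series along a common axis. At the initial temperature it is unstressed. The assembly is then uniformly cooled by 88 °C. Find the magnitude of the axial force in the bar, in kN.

P ≈ 118 kN (tensile)

If the supports were absent, the total length change would be Σ αᵢΔT Lᵢ = 12.7×10⁻⁶×88×380 + 10.3×10⁻⁶×88×220 + 11.4×10⁻⁶×88×180 = 0.8047 mm.
Since the ends are fixed, an axial force P builds up, equal in every segment, with P · Σ Lᵢ/(AᵢEᵢ) = δ_free.
Σ Lᵢ/(AᵢEᵢ) = 380/(2100×196×10³) + 220/(1750×107×10³) + 180/(195×196×10³) = 6.808×10⁻⁶ mm/N.
So P = 0.8047 / 6.808×10⁻⁶ = 118.2 kN, tensile.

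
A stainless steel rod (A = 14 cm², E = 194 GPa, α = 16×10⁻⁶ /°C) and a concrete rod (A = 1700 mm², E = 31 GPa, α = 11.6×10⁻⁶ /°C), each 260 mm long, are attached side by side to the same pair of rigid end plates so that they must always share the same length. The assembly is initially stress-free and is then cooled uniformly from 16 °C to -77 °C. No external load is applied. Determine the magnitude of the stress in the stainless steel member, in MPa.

σ ≈ 12.9 MPa (tensile)

Equilibrium of a rigid end plate with no external load gives equal and opposite internal forces ±P in the two members. Since α_{stainless steel} > α_{concrete}, cooling drives the stainless steel into tension and the concrete into compression.
Compatibility of the two members (thermal + elastic change equal): (α₁ − α₂)ΔT = P·[1/(A₁E₁) + 1/(A₂E₂)].
|α₁ − α₂|·ΔT = 4.4×10⁻⁶ × 93 = 0.0004092.
1/(A₁E₁) + 1/(A₂E₂) = 1/(1400×194×10³) + 1/(1700×31×10³) = 2.266×10⁻⁸ N⁻¹.
P = 0.0004092 / 2.266×10⁻⁸ = 18060 N = 18.06 kN.
σ_{stainless steel} = P/A₁ = 18060/1400 = 12.9 MPa, tensile.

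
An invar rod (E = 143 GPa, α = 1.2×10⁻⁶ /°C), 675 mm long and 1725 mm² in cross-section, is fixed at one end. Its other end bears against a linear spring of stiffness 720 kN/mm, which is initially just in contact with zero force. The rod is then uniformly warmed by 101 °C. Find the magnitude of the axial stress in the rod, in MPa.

The unrestrained thermal change is αΔT L = 1.2×10⁻⁶ × 101 × 675 = 0.08181 mm.
Let P be the compressive force at the spring. The rod shortens elastically by PL/(AE) and the spring compresses by P/k; together these equal δ_free.
P [ L/(AE) + 1/k ] = δ_free → P [ 675/(1725×143×10³) + 1/(720×10³) ] = 0.08181.
P = 0.08181 / 4.125×10⁻⁶ = 19830 N.
σ = P/A = 19830/1725 = 11.5 MPa.

σ ≈ 11.5 MPa (compressive)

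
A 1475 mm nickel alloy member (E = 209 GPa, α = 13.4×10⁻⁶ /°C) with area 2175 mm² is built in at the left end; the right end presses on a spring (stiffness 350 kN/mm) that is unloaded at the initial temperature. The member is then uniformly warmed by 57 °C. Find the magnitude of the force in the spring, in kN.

If the spring were absent the member would lengthen by αΔT L = 13.4×10⁻⁶ × 57 × 1475 = 1.127 mm.
With a force P in the spring, the elastic change of the member is PL/(AE) and that of the spring is P/k; compatibility requires their sum to equal δ_free.
So P = δ_free / [L/(AE) + 1/k] = 1.127 / [ 1475/(2175×209×10³) + 1/(350×10³) ].
P = 1.127 / 6.102×10⁻⁶ = 184600 N.

P ≈ 185 kN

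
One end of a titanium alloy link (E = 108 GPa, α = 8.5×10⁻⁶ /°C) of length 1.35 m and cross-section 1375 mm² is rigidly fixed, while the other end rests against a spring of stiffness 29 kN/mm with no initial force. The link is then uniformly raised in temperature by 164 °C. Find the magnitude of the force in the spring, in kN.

Free thermal expansion: δ_free = αΔT L = 8.5×10⁻⁶ × 164 × 1350 = 1.882 mm.
With a force P in the spring, the elastic change of the link is PL/(AE) and that of the spring is P/k; compatibility requires their sum to equal δ_free.
P [ L/(AE) + 1/k ] = δ_free → P [ 1350/(1375×108×10³) + 1/(29×10³) ] = 1.882.
P = 1.882 / 4.357×10⁻⁵ = 43190 N.

P ≈ 43.2 kN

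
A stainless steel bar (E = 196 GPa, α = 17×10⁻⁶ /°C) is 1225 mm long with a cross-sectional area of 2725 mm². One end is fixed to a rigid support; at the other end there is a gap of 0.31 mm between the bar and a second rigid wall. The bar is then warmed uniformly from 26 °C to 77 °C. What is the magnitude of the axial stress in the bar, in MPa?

If the wall were absent the bar would grow by αΔT L = 17×10⁻⁶ × 51 × 1225 = 1.062 mm.
The gap closes (δ_free > 0.31 mm) and the wall then resists a further 1.062 − 0.31 = 0.7521 mm of expansion.
Compatibility: PL/(AE) = 0.7521 mm, so σ = P/A = E × (0.7521/1225) = 120.3 MPa.

σ ≈ 120 MPa (compressive)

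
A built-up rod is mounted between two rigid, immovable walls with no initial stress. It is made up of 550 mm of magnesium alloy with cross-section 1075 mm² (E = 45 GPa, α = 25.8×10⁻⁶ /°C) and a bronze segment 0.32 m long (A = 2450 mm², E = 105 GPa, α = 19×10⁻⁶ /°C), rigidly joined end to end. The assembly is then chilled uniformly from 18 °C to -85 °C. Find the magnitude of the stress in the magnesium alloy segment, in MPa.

σ ≈ 154 MPa (tensile)

Free thermal contraction of the whole bar: Σ αᵢΔT Lᵢ = 25.8×10⁻⁶×103×550 + 19×10⁻⁶×103×320 = 2.088 mm.
The rigid supports impose zero overall length change; the single axial force P common to all segments must satisfy P Σ Lᵢ/(AᵢEᵢ) = δ_free.
The series flexibility is Σ Lᵢ/(AᵢEᵢ) = 550/(1075×45×10³) + 320/(2450×105×10³) = 1.261×10⁻⁵ mm/N.
P = 2.088 / 1.261×10⁻⁵ = 165500 N = 165.5 kN, tensile.
σ_{magnesium alloy} = P / A = 165500 / 1075 = 154 MPa.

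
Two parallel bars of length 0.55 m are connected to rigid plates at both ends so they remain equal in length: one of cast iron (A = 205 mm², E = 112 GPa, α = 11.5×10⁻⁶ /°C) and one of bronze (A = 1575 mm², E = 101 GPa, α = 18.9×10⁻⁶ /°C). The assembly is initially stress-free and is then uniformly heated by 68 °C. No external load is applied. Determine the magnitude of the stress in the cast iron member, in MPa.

σ ≈ 49.2 MPa (tensile)

Equilibrium of a rigid end plate with no external load gives equal and opposite internal forces ±P in the two members. Since α_{bronze} > α_{cast iron}, heating drives the bronze into compression and the cast iron into tension.
Setting the final lengths equal and cancelling L: (α₁ − α₂)ΔT = P/(A₁E₁) + P/(A₂E₂).
|α₁ − α₂|·ΔT = 7.4×10⁻⁶ × 68 = 0.0005032.
1/(A₁E₁) + 1/(A₂E₂) = 1/(205×112×10³) + 1/(1575×101×10³) = 4.984×10⁻⁸ N⁻¹.
So P = 0.0005032 / 4.984×10⁻⁸ = 10.1 kN.
σ_{cast iron} = P/A₁ = 10100/205 = 49.25 MPa, tensile.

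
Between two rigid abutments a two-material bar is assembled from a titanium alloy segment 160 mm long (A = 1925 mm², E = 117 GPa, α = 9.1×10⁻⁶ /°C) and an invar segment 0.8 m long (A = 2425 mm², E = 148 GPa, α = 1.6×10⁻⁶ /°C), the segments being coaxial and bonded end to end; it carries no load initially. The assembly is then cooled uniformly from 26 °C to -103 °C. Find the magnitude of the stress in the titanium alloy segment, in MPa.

σ ≈ 62.4 MPa (tensile)

Free thermal contraction of the whole bar: Σ αᵢΔT Lᵢ = 9.1×10⁻⁶×129×160 + 1.6×10⁻⁶×129×800 = 0.3529 mm.
The walls prevent any net length change, so an axial force P (same in every segment) develops. Compatibility: P · Σ Lᵢ/(AᵢEᵢ) = δ_free.
Σ Lᵢ/(AᵢEᵢ) = 160/(1925×117×10³) + 800/(2425×148×10³) = 2.939×10⁻⁶ mm/N.
P = 0.3529 / 2.939×10⁻⁶ = 120100 N = 120.1 kN, tensile.
σ_{titanium alloy} = P / A = 120100 / 1925 = 62.38 MPa.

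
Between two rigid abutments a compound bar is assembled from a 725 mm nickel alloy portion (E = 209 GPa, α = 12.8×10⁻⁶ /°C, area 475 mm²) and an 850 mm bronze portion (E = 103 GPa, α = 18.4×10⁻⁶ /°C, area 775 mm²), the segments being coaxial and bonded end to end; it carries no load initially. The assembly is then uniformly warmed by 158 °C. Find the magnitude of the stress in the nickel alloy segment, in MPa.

σ ≈ 462 MPa (compressive)

With the walls removed the bar would change length by δ_free = Σ αᵢΔT Lᵢ = 12.8×10⁻⁶×158×725 + 18.4×10⁻⁶×158×850 = 3.937 mm.
Since the ends are fixed, an axial force P builds up, equal in every segment, with P · Σ Lᵢ/(AᵢEᵢ) = δ_free.
The series flexibility is Σ Lᵢ/(AᵢEᵢ) = 725/(475×209×10³) + 850/(775×103×10³) = 1.795×10⁻⁵ mm/N.
Hence P = δ_free / Σ(L/AE) = 3.937/1.795×10⁻⁵ = 219.3 kN (compressive).
σ_{nickel alloy} = P / A = 219300 / 475 = 461.8 MPa.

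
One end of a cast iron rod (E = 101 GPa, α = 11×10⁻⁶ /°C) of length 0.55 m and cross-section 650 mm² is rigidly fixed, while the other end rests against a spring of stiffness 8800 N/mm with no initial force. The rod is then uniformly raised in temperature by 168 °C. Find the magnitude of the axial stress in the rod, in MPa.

If the spring were absent the rod would lengthen by αΔT L = 11×10⁻⁶ × 168 × 550 = 1.016 mm.
Let P be the compressive force at the spring. The rod shortens elastically by PL/(AE) and the spring compresses by P/k; together these equal δ_free.
P [ L/(AE) + 1/k ] = δ_free → P [ 550/(650×101×10³) + 1/(8800) ] = 1.016.
P = 1.016 / 0.000122 = 8330 N.
σ = P/A = 8330/650 = 12.82 MPa.

σ ≈ 12.8 MPa (compressive)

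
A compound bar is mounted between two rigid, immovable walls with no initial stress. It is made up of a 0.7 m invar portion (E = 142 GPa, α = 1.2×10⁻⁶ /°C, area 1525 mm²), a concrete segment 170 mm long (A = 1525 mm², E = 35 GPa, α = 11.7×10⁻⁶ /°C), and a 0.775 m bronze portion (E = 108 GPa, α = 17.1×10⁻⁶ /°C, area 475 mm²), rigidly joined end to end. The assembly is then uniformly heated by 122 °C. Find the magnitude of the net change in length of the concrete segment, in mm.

If the supports were absent, the total length change would be Σ αᵢΔT Lᵢ = 1.2×10⁻⁶×122×700 + 11.7×10⁻⁶×122×170 + 17.1×10⁻⁶×122×775 = 1.962 mm.
Since the ends are fixed, an axial force P builds up, equal in every segment, with P · Σ Lᵢ/(AᵢEᵢ) = δ_free.
Σ Lᵢ/(AᵢEᵢ) = 700/(1525×142×10³) + 170/(1525×35×10³) + 775/(475×108×10³) = 2.152×10⁻⁵ mm/N.
P = 1.962 / 2.152×10⁻⁵ = 91150 N = 91.15 kN, compressive.
For the concrete segment, free thermal change = 11.7×10⁻⁶×122×170 = 0.2427 mm and elastic change from P = 91150×170/(1525×35×10³) = 0.2903 mm; these oppose, so the net change is 0.0477 mm (segment shortens).

|ΔL| ≈ 0.0477 mm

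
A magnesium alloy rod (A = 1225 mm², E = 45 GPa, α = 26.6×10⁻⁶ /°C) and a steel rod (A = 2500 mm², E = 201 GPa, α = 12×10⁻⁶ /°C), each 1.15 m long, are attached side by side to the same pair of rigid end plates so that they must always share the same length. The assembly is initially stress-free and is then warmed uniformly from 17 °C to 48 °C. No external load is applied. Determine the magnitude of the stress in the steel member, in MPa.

Equilibrium of a rigid end plate with no external load gives equal and opposite internal forces ±P in the two members. Since α_{magnesium alloy} > α_{steel}, heating drives the magnesium alloy into compression and the steel into tension.
Compatibility of the two members (thermal + elastic change equal): (α₁ − α₂)ΔT = P·[1/(A₁E₁) + 1/(A₂E₂)].
|α₁ − α₂|·ΔT = 14.6×10⁻⁶ × 31 = 0.0004526.
1/(A₁E₁) + 1/(A₂E₂) = 1/(1225×45×10³) + 1/(2500×201×10³) = 2.013×10⁻⁸ N⁻¹.
So P = 0.0004526 / 2.013×10⁻⁸ = 22.48 kN.
σ_{steel} = P/A₂ = 22480/2500 = 8.993 MPa, tensile.

σ ≈ 8.99 MPa (tensile)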